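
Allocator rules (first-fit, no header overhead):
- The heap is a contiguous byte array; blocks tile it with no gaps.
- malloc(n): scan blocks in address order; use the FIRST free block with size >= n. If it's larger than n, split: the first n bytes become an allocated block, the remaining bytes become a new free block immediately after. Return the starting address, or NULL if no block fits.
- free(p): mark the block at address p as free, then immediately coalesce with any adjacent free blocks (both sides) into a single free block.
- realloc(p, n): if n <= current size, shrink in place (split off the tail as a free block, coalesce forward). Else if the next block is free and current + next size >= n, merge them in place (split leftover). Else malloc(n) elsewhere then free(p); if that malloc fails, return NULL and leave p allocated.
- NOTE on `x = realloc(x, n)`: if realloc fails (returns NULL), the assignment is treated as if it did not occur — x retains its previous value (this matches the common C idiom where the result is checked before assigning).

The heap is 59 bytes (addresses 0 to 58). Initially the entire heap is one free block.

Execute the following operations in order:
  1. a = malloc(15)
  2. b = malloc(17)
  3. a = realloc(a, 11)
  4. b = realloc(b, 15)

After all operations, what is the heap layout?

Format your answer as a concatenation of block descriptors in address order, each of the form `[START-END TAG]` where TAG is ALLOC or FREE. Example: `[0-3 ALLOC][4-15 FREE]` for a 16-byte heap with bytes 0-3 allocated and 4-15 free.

Op 1: a = malloc(15) -> a = 0; heap: [0-14 ALLOC][15-58 FREE]
Op 2: b = malloc(17) -> b = 15; heap: [0-14 ALLOC][15-31 ALLOC][32-58 FREE]
Op 3: a = realloc(a, 11) -> a = 0; heap: [0-10 ALLOC][11-14 FREE][15-31 ALLOC][32-58 FREE]
Op 4: b = realloc(b, 15) -> b = 15; heap: [0-10 ALLOC][11-14 FREE][15-29 ALLOC][30-58 FREE]

Answer: [0-10 ALLOC][11-14 FREE][15-29 ALLOC][30-58 FREE]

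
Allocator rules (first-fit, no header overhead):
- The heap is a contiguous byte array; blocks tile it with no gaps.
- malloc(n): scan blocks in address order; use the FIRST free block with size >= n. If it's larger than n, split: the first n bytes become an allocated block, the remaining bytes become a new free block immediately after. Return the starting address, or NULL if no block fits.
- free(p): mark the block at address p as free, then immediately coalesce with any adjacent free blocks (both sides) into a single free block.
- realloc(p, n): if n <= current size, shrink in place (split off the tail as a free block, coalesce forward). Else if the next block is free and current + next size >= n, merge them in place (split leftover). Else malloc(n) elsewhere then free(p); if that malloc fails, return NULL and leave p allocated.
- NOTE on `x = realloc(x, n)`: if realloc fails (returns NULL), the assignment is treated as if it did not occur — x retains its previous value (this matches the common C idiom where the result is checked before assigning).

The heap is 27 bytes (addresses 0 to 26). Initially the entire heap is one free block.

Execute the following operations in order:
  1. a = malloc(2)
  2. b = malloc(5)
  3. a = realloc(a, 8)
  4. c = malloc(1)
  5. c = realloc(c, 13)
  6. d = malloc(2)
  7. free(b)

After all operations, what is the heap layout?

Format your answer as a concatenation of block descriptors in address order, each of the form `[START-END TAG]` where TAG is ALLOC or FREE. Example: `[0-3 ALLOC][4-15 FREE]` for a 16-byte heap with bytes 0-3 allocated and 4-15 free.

Op 1: a = malloc(2) -> a = 0; heap: [0-1 ALLOC][2-26 FREE]
Op 2: b = malloc(5) -> b = 2; heap: [0-1 ALLOC][2-6 ALLOC][7-26 FREE]
Op 3: a = realloc(a, 8) -> a = 7; heap: [0-1 FREE][2-6 ALLOC][7-14 ALLOC][15-26 FREE]
Op 4: c = malloc(1) -> c = 0; heap: [0-0 ALLOC][1-1 FREE][2-6 ALLOC][7-14 ALLOC][15-26 FREE]
Op 5: c = realloc(c, 13) -> NULL (c unchanged); heap: [0-0 ALLOC][1-1 FREE][2-6 ALLOC][7-14 ALLOC][15-26 FREE]
Op 6: d = malloc(2) -> d = 15; heap: [0-0 ALLOC][1-1 FREE][2-6 ALLOC][7-14 ALLOC][15-16 ALLOC][17-26 FREE]
Op 7: free(b) -> (freed b); heap: [0-0 ALLOC][1-6 FREE][7-14 ALLOC][15-16 ALLOC][17-26 FREE]

Answer: [0-0 ALLOC][1-6 FREE][7-14 ALLOC][15-16 ALLOC][17-26 FREE]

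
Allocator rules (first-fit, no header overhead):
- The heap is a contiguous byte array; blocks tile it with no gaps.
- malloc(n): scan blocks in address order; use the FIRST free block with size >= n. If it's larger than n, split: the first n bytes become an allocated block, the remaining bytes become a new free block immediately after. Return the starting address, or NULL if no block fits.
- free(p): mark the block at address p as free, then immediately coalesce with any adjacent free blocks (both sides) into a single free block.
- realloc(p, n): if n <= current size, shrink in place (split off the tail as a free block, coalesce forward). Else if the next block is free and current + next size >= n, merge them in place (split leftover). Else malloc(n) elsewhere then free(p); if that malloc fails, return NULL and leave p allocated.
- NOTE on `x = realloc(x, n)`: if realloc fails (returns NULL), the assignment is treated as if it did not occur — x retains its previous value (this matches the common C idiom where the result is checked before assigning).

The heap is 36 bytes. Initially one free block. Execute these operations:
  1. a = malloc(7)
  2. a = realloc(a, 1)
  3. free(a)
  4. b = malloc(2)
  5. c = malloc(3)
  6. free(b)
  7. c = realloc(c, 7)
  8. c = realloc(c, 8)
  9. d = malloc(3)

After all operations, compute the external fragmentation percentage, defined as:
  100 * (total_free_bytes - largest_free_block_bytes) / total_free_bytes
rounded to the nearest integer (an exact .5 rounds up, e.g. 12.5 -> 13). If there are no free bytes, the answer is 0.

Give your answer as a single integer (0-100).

Op 1: a = malloc(7) -> a = 0; heap: [0-6 ALLOC][7-35 FREE]
Op 2: a = realloc(a, 1) -> a = 0; heap: [0-0 ALLOC][1-35 FREE]
Op 3: free(a) -> (freed a); heap: [0-35 FREE]
Op 4: b = malloc(2) -> b = 0; heap: [0-1 ALLOC][2-35 FREE]
Op 5: c = malloc(3) -> c = 2; heap: [0-1 ALLOC][2-4 ALLOC][5-35 FREE]
Op 6: free(b) -> (freed b); heap: [0-1 FREE][2-4 ALLOC][5-35 FREE]
Op 7: c = realloc(c, 7) -> c = 2; heap: [0-1 FREE][2-8 ALLOC][9-35 FREE]
Op 8: c = realloc(c, 8) -> c = 2; heap: [0-1 FREE][2-9 ALLOC][10-35 FREE]
Op 9: d = malloc(3) -> d = 10; heap: [0-1 FREE][2-9 ALLOC][10-12 ALLOC][13-35 FREE]
Free blocks: [2 23] total_free=25 largest=23 -> 100*(25-23)/25 = 200/25 = 8

Answer: 8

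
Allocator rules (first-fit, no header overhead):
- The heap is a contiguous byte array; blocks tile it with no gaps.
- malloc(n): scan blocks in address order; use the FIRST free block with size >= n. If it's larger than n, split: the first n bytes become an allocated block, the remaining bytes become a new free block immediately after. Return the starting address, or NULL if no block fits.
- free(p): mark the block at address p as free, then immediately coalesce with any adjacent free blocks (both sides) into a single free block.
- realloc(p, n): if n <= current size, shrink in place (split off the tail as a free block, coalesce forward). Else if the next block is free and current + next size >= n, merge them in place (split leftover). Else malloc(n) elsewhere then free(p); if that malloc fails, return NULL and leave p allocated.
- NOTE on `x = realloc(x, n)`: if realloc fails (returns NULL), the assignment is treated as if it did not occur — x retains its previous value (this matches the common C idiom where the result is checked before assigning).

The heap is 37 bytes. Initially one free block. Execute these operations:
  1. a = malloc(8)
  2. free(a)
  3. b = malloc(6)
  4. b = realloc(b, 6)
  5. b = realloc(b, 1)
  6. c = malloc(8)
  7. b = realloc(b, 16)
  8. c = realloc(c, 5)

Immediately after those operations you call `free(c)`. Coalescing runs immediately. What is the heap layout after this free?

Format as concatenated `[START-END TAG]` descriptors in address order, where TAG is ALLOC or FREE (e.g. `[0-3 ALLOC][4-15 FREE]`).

Answer: [0-8 FREE][9-24 ALLOC][25-36 FREE]

Derivation:
Op 1: a = malloc(8) -> a = 0; heap: [0-7 ALLOC][8-36 FREE]
Op 2: free(a) -> (freed a); heap: [0-36 FREE]
Op 3: b = malloc(6) -> b = 0; heap: [0-5 ALLOC][6-36 FREE]
Op 4: b = realloc(b, 6) -> b = 0; heap: [0-5 ALLOC][6-36 FREE]
Op 5: b = realloc(b, 1) -> b = 0; heap: [0-0 ALLOC][1-36 FREE]
Op 6: c = malloc(8) -> c = 1; heap: [0-0 ALLOC][1-8 ALLOC][9-36 FREE]
Op 7: b = realloc(b, 16) -> b = 9; heap: [0-0 FREE][1-8 ALLOC][9-24 ALLOC][25-36 FREE]
Op 8: c = realloc(c, 5) -> c = 1; heap: [0-0 FREE][1-5 ALLOC][6-8 FREE][9-24 ALLOC][25-36 FREE]
free(c): c = 1 -> block [1-5 ALLOC]; mark free, coalesce with adjacent free neighbors -> [0-8 FREE][9-24 ALLOC][25-36 FREE]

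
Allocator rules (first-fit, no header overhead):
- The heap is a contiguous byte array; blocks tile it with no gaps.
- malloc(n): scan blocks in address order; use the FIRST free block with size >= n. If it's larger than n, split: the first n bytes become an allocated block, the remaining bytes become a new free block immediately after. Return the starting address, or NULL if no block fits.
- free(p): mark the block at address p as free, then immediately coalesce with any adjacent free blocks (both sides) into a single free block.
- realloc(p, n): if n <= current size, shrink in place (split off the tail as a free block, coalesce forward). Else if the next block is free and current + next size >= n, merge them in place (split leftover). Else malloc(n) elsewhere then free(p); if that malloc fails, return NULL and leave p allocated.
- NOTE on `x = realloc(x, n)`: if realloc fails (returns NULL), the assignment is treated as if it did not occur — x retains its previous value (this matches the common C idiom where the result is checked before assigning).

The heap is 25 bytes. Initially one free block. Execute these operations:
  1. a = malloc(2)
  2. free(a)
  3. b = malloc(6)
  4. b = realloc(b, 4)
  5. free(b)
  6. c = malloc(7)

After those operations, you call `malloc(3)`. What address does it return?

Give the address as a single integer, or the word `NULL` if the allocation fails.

Answer: 7

Derivation:
Op 1: a = malloc(2) -> a = 0; heap: [0-1 ALLOC][2-24 FREE]
Op 2: free(a) -> (freed a); heap: [0-24 FREE]
Op 3: b = malloc(6) -> b = 0; heap: [0-5 ALLOC][6-24 FREE]
Op 4: b = realloc(b, 4) -> b = 0; heap: [0-3 ALLOC][4-24 FREE]
Op 5: free(b) -> (freed b); heap: [0-24 FREE]
Op 6: c = malloc(7) -> c = 0; heap: [0-6 ALLOC][7-24 FREE]
malloc(3): first-fit scan over [0-6 ALLOC][7-24 FREE] -> 7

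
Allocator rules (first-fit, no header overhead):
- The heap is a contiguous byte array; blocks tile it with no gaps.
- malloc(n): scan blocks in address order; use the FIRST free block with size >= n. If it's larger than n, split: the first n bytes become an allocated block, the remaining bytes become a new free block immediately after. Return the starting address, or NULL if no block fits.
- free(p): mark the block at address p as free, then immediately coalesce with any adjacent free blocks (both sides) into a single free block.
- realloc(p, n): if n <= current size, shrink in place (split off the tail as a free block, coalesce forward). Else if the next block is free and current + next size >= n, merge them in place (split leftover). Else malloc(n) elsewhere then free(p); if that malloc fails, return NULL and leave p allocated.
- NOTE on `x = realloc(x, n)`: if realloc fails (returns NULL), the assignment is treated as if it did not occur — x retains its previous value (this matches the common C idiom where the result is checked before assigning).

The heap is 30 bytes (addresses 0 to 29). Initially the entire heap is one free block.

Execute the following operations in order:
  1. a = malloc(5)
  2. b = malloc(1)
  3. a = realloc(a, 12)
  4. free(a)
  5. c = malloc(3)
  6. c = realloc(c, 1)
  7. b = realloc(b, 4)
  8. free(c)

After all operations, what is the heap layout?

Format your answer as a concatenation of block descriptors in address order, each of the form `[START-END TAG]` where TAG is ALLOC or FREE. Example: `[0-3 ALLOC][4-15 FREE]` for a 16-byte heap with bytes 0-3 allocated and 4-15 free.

Op 1: a = malloc(5) -> a = 0; heap: [0-4 ALLOC][5-29 FREE]
Op 2: b = malloc(1) -> b = 5; heap: [0-4 ALLOC][5-5 ALLOC][6-29 FREE]
Op 3: a = realloc(a, 12) -> a = 6; heap: [0-4 FREE][5-5 ALLOC][6-17 ALLOC][18-29 FREE]
Op 4: free(a) -> (freed a); heap: [0-4 FREE][5-5 ALLOC][6-29 FREE]
Op 5: c = malloc(3) -> c = 0; heap: [0-2 ALLOC][3-4 FREE][5-5 ALLOC][6-29 FREE]
Op 6: c = realloc(c, 1) -> c = 0; heap: [0-0 ALLOC][1-4 FREE][5-5 ALLOC][6-29 FREE]
Op 7: b = realloc(b, 4) -> b = 5; heap: [0-0 ALLOC][1-4 FREE][5-8 ALLOC][9-29 FREE]
Op 8: free(c) -> (freed c); heap: [0-4 FREE][5-8 ALLOC][9-29 FREE]

Answer: [0-4 FREE][5-8 ALLOC][9-29 FREE]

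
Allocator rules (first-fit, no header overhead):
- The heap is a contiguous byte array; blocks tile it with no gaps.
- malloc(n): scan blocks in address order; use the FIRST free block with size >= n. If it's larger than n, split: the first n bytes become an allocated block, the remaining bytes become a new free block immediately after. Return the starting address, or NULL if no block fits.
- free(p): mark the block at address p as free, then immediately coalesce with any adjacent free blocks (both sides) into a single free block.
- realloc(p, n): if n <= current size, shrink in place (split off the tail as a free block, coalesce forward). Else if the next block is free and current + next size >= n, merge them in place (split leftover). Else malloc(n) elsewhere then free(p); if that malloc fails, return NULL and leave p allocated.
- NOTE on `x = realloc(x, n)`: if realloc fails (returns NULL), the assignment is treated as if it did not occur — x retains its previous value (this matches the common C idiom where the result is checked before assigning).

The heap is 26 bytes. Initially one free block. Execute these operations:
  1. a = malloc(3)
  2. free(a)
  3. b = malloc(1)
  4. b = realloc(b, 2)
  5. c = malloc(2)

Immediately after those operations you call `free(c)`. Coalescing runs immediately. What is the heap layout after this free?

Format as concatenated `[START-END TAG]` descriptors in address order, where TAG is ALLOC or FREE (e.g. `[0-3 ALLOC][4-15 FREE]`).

Op 1: a = malloc(3) -> a = 0; heap: [0-2 ALLOC][3-25 FREE]
Op 2: free(a) -> (freed a); heap: [0-25 FREE]
Op 3: b = malloc(1) -> b = 0; heap: [0-0 ALLOC][1-25 FREE]
Op 4: b = realloc(b, 2) -> b = 0; heap: [0-1 ALLOC][2-25 FREE]
Op 5: c = malloc(2) -> c = 2; heap: [0-1 ALLOC][2-3 ALLOC][4-25 FREE]
free(c): c = 2 -> block [2-3 ALLOC]; mark free, coalesce with adjacent free neighbors -> [0-1 ALLOC][2-25 FREE]

Answer: [0-1 ALLOC][2-25 FREE]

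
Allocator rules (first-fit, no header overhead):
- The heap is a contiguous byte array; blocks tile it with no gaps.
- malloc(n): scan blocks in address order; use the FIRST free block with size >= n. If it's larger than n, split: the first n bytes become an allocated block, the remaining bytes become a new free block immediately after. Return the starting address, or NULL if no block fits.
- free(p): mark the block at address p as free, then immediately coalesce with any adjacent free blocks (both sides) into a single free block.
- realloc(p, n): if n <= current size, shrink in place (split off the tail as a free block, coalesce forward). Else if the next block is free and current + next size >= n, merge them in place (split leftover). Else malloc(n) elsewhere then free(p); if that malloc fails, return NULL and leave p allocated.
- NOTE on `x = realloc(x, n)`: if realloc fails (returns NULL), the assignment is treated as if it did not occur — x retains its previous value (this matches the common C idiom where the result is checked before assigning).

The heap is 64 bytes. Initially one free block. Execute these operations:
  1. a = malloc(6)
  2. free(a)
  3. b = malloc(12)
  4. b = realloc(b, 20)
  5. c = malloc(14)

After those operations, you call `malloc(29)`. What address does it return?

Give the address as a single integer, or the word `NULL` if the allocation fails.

Answer: 34

Derivation:
Op 1: a = malloc(6) -> a = 0; heap: [0-5 ALLOC][6-63 FREE]
Op 2: free(a) -> (freed a); heap: [0-63 FREE]
Op 3: b = malloc(12) -> b = 0; heap: [0-11 ALLOC][12-63 FREE]
Op 4: b = realloc(b, 20) -> b = 0; heap: [0-19 ALLOC][20-63 FREE]
Op 5: c = malloc(14) -> c = 20; heap: [0-19 ALLOC][20-33 ALLOC][34-63 FREE]
malloc(29): first-fit scan over [0-19 ALLOC][20-33 ALLOC][34-63 FREE] -> 34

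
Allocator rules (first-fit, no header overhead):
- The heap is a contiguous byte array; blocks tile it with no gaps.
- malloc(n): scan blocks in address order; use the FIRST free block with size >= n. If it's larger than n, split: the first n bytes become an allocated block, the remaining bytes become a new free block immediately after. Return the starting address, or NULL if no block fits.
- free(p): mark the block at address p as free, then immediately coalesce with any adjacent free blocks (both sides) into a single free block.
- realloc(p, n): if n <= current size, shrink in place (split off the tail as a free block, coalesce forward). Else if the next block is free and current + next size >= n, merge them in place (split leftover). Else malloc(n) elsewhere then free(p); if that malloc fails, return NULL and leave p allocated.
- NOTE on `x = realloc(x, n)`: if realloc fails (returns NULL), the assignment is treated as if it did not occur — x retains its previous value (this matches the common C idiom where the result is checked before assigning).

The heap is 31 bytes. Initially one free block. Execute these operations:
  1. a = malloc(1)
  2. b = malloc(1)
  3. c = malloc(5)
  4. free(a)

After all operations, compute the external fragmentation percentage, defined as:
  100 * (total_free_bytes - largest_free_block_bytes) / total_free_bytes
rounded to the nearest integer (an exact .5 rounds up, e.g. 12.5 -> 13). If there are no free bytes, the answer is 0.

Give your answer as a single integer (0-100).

Answer: 4

Derivation:
Op 1: a = malloc(1) -> a = 0; heap: [0-0 ALLOC][1-30 FREE]
Op 2: b = malloc(1) -> b = 1; heap: [0-0 ALLOC][1-1 ALLOC][2-30 FREE]
Op 3: c = malloc(5) -> c = 2; heap: [0-0 ALLOC][1-1 ALLOC][2-6 ALLOC][7-30 FREE]
Op 4: free(a) -> (freed a); heap: [0-0 FREE][1-1 ALLOC][2-6 ALLOC][7-30 FREE]
Free blocks: [1 24] total_free=25 largest=24 -> 100*(25-24)/25 = 100/25 = 4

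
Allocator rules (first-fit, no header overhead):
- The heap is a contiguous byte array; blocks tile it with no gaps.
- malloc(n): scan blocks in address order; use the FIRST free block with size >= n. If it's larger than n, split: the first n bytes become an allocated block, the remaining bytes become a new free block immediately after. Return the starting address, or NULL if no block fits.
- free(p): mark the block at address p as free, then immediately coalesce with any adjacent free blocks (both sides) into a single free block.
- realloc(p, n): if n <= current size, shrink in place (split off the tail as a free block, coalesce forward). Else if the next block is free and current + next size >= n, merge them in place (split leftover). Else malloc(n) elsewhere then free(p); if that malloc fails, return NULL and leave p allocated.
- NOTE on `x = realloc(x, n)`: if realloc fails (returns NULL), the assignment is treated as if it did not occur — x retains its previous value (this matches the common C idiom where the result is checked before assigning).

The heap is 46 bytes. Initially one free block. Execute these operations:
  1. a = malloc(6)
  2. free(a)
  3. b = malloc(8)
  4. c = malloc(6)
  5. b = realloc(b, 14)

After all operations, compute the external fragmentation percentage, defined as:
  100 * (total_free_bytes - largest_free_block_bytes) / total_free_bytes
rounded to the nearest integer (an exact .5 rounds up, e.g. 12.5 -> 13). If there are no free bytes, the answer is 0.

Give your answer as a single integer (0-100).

Op 1: a = malloc(6) -> a = 0; heap: [0-5 ALLOC][6-45 FREE]
Op 2: free(a) -> (freed a); heap: [0-45 FREE]
Op 3: b = malloc(8) -> b = 0; heap: [0-7 ALLOC][8-45 FREE]
Op 4: c = malloc(6) -> c = 8; heap: [0-7 ALLOC][8-13 ALLOC][14-45 FREE]
Op 5: b = realloc(b, 14) -> b = 14; heap: [0-7 FREE][8-13 ALLOC][14-27 ALLOC][28-45 FREE]
Free blocks: [8 18] total_free=26 largest=18 -> 100*(26-18)/26 = 800/26 ≈ 30.769 -> rounds to 31

Answer: 31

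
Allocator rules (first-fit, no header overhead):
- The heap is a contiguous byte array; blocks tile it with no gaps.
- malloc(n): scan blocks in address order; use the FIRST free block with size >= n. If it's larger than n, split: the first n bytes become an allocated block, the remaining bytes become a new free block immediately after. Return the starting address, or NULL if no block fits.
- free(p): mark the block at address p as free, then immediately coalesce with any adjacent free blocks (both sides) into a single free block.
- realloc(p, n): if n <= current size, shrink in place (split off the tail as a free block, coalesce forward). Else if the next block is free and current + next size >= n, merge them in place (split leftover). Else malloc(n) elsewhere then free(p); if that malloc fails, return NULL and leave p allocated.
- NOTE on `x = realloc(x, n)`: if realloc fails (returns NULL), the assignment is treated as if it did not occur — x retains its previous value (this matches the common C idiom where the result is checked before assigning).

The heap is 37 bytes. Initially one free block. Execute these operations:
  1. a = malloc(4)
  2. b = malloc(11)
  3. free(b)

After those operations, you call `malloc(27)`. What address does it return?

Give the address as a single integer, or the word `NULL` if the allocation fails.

Op 1: a = malloc(4) -> a = 0; heap: [0-3 ALLOC][4-36 FREE]
Op 2: b = malloc(11) -> b = 4; heap: [0-3 ALLOC][4-14 ALLOC][15-36 FREE]
Op 3: free(b) -> (freed b); heap: [0-3 ALLOC][4-36 FREE]
malloc(27): first-fit scan over [0-3 ALLOC][4-36 FREE] -> 4

Answer: 4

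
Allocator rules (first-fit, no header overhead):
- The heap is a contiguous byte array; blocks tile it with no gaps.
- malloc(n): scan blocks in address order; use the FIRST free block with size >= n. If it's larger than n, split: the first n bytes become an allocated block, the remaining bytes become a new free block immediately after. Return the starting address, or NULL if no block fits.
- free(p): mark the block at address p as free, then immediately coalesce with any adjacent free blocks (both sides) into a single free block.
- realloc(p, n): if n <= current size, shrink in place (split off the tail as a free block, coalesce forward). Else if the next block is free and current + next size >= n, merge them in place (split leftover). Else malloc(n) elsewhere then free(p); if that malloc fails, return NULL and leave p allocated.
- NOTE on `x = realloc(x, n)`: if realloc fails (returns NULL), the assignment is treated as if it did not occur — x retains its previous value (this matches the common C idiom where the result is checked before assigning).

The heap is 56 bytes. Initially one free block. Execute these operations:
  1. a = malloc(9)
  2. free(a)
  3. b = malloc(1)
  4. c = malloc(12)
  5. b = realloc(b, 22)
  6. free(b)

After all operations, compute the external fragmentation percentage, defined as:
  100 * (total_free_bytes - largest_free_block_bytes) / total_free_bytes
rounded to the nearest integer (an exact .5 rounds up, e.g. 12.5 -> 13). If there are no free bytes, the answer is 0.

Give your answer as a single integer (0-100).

Op 1: a = malloc(9) -> a = 0; heap: [0-8 ALLOC][9-55 FREE]
Op 2: free(a) -> (freed a); heap: [0-55 FREE]
Op 3: b = malloc(1) -> b = 0; heap: [0-0 ALLOC][1-55 FREE]
Op 4: c = malloc(12) -> c = 1; heap: [0-0 ALLOC][1-12 ALLOC][13-55 FREE]
Op 5: b = realloc(b, 22) -> b = 13; heap: [0-0 FREE][1-12 ALLOC][13-34 ALLOC][35-55 FREE]
Op 6: free(b) -> (freed b); heap: [0-0 FREE][1-12 ALLOC][13-55 FREE]
Free blocks: [1 43] total_free=44 largest=43 -> 100*(44-43)/44 = 100/44 ≈ 2.273 -> rounds to 2

Answer: 2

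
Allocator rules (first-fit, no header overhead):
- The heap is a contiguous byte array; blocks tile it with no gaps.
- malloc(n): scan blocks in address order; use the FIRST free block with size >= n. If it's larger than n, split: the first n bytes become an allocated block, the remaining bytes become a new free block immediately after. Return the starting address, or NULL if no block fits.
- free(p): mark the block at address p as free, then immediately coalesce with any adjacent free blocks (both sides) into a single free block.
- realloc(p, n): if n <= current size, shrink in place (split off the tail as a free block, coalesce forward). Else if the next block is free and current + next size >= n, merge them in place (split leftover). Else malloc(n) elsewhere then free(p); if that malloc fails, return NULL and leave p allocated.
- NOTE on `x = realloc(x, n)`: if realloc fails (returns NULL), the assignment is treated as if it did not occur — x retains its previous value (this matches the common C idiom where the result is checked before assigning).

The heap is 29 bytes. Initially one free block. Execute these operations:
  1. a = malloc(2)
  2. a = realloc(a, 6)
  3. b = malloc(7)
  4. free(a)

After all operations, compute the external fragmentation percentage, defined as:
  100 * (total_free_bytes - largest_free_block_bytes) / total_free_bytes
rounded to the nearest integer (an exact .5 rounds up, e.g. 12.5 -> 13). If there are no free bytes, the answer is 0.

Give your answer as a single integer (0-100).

Answer: 27

Derivation:
Op 1: a = malloc(2) -> a = 0; heap: [0-1 ALLOC][2-28 FREE]
Op 2: a = realloc(a, 6) -> a = 0; heap: [0-5 ALLOC][6-28 FREE]
Op 3: b = malloc(7) -> b = 6; heap: [0-5 ALLOC][6-12 ALLOC][13-28 FREE]
Op 4: free(a) -> (freed a); heap: [0-5 FREE][6-12 ALLOC][13-28 FREE]
Free blocks: [6 16] total_free=22 largest=16 -> 100*(22-16)/22 = 600/22 ≈ 27.273 -> rounds to 27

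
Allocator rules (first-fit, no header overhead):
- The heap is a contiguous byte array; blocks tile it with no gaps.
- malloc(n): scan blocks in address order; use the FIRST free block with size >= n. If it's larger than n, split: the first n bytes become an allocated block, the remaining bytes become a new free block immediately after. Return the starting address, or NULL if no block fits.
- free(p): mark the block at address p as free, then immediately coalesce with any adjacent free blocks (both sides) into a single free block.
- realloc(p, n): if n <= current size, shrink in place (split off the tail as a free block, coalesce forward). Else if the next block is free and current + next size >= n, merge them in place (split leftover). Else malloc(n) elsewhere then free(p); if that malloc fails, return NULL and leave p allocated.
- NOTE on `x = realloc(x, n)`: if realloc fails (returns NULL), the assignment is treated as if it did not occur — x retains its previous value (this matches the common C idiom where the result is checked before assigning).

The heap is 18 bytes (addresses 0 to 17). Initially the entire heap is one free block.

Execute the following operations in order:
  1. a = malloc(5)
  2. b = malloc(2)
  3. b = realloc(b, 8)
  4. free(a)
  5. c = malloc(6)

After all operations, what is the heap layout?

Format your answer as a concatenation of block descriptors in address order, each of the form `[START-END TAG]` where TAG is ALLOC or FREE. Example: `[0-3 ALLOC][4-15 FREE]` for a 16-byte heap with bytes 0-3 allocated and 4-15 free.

Answer: [0-4 FREE][5-12 ALLOC][13-17 FREE]

Derivation:
Op 1: a = malloc(5) -> a = 0; heap: [0-4 ALLOC][5-17 FREE]
Op 2: b = malloc(2) -> b = 5; heap: [0-4 ALLOC][5-6 ALLOC][7-17 FREE]
Op 3: b = realloc(b, 8) -> b = 5; heap: [0-4 ALLOC][5-12 ALLOC][13-17 FREE]
Op 4: free(a) -> (freed a); heap: [0-4 FREE][5-12 ALLOC][13-17 FREE]
Op 5: c = malloc(6) -> c = NULL; heap: [0-4 FREE][5-12 ALLOC][13-17 FREE]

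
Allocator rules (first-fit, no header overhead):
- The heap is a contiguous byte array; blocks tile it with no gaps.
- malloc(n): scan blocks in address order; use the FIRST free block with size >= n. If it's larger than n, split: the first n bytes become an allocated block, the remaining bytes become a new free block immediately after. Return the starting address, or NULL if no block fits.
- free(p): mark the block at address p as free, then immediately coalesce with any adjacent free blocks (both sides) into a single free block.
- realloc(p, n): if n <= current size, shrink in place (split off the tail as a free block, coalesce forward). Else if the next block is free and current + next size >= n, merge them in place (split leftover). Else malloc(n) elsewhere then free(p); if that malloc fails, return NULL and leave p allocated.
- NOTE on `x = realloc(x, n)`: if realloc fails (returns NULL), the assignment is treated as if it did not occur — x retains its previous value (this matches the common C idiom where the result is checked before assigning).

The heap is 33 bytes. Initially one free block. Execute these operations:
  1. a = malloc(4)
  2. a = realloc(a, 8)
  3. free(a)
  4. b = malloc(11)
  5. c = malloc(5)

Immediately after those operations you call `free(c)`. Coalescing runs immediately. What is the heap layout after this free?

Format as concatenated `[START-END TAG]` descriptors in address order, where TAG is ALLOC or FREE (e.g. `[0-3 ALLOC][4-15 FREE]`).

Answer: [0-10 ALLOC][11-32 FREE]

Derivation:
Op 1: a = malloc(4) -> a = 0; heap: [0-3 ALLOC][4-32 FREE]
Op 2: a = realloc(a, 8) -> a = 0; heap: [0-7 ALLOC][8-32 FREE]
Op 3: free(a) -> (freed a); heap: [0-32 FREE]
Op 4: b = malloc(11) -> b = 0; heap: [0-10 ALLOC][11-32 FREE]
Op 5: c = malloc(5) -> c = 11; heap: [0-10 ALLOC][11-15 ALLOC][16-32 FREE]
free(c): c = 11 -> block [11-15 ALLOC]; mark free, coalesce with adjacent free neighbors -> [0-10 ALLOC][11-32 FREE]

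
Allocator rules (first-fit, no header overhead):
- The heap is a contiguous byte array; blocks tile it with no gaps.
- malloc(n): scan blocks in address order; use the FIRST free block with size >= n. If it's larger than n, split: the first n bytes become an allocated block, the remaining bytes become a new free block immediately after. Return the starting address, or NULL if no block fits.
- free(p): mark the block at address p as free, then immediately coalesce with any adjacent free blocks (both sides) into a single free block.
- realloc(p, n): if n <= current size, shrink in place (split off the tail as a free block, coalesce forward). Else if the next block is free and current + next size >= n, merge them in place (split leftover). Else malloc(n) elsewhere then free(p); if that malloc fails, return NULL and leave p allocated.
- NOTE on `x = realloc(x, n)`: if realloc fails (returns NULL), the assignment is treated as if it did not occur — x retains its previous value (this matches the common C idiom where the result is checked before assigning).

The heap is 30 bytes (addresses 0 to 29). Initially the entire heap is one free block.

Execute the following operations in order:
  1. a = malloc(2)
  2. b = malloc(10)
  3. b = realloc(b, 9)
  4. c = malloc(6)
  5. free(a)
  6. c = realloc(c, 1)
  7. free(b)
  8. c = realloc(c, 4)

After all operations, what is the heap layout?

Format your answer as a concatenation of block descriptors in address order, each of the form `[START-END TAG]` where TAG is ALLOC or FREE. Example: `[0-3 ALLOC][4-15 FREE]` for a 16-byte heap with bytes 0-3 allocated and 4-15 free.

Op 1: a = malloc(2) -> a = 0; heap: [0-1 ALLOC][2-29 FREE]
Op 2: b = malloc(10) -> b = 2; heap: [0-1 ALLOC][2-11 ALLOC][12-29 FREE]
Op 3: b = realloc(b, 9) -> b = 2; heap: [0-1 ALLOC][2-10 ALLOC][11-29 FREE]
Op 4: c = malloc(6) -> c = 11; heap: [0-1 ALLOC][2-10 ALLOC][11-16 ALLOC][17-29 FREE]
Op 5: free(a) -> (freed a); heap: [0-1 FREE][2-10 ALLOC][11-16 ALLOC][17-29 FREE]
Op 6: c = realloc(c, 1) -> c = 11; heap: [0-1 FREE][2-10 ALLOC][11-11 ALLOC][12-29 FREE]
Op 7: free(b) -> (freed b); heap: [0-10 FREE][11-11 ALLOC][12-29 FREE]
Op 8: c = realloc(c, 4) -> c = 11; heap: [0-10 FREE][11-14 ALLOC][15-29 FREE]

Answer: [0-10 FREE][11-14 ALLOC][15-29 FREE]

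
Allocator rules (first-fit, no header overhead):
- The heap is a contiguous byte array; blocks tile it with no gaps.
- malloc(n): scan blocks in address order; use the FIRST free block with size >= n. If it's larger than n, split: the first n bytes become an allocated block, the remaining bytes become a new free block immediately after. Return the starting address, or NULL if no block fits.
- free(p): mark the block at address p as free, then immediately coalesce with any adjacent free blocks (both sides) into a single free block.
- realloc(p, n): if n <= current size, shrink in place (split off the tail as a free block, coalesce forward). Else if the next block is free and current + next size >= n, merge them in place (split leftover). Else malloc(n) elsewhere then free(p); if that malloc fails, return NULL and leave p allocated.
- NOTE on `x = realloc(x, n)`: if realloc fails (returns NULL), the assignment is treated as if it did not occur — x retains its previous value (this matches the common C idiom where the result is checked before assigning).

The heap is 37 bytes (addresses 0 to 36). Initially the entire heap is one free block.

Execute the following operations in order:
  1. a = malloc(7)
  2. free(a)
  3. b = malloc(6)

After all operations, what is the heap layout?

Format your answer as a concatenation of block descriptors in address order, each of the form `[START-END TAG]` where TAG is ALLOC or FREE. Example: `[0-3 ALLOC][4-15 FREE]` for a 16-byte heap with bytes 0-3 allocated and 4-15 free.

Answer: [0-5 ALLOC][6-36 FREE]

Derivation:
Op 1: a = malloc(7) -> a = 0; heap: [0-6 ALLOC][7-36 FREE]
Op 2: free(a) -> (freed a); heap: [0-36 FREE]
Op 3: b = malloc(6) -> b = 0; heap: [0-5 ALLOC][6-36 FREE]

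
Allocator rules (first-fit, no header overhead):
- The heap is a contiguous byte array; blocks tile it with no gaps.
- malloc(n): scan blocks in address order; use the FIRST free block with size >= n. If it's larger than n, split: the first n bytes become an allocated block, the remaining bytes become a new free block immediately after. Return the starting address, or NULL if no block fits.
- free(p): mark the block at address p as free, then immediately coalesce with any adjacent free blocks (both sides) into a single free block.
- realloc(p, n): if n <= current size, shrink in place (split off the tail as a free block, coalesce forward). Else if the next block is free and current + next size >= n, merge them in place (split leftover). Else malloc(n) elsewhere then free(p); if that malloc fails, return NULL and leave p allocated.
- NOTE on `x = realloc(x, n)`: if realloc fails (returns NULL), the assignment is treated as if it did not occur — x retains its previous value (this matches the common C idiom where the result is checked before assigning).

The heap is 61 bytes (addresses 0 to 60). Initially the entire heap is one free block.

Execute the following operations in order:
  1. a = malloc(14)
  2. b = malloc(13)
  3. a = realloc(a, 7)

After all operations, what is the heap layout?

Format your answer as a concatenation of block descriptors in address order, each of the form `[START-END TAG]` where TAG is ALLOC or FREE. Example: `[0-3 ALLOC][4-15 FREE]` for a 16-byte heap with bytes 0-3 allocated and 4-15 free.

Answer: [0-6 ALLOC][7-13 FREE][14-26 ALLOC][27-60 FREE]

Derivation:
Op 1: a = malloc(14) -> a = 0; heap: [0-13 ALLOC][14-60 FREE]
Op 2: b = malloc(13) -> b = 14; heap: [0-13 ALLOC][14-26 ALLOC][27-60 FREE]
Op 3: a = realloc(a, 7) -> a = 0; heap: [0-6 ALLOC][7-13 FREE][14-26 ALLOC][27-60 FREE]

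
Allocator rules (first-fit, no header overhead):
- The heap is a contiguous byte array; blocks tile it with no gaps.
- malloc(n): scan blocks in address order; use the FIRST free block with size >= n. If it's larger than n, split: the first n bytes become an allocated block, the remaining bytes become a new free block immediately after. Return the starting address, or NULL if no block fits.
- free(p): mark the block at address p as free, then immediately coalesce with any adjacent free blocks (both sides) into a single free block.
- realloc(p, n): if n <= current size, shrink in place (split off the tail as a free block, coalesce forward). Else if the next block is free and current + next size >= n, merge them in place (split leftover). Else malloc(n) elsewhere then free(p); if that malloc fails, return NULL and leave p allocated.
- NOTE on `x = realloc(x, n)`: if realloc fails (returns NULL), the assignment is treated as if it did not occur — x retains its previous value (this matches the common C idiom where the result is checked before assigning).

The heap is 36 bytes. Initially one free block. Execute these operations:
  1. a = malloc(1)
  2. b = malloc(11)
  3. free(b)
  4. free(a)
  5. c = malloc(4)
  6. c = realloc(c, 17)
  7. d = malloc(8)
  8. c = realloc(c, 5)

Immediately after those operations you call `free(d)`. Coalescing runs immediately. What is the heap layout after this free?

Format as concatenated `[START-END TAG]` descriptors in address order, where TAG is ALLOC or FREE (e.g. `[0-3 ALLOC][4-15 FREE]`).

Answer: [0-4 ALLOC][5-35 FREE]

Derivation:
Op 1: a = malloc(1) -> a = 0; heap: [0-0 ALLOC][1-35 FREE]
Op 2: b = malloc(11) -> b = 1; heap: [0-0 ALLOC][1-11 ALLOC][12-35 FREE]
Op 3: free(b) -> (freed b); heap: [0-0 ALLOC][1-35 FREE]
Op 4: free(a) -> (freed a); heap: [0-35 FREE]
Op 5: c = malloc(4) -> c = 0; heap: [0-3 ALLOC][4-35 FREE]
Op 6: c = realloc(c, 17) -> c = 0; heap: [0-16 ALLOC][17-35 FREE]
Op 7: d = malloc(8) -> d = 17; heap: [0-16 ALLOC][17-24 ALLOC][25-35 FREE]
Op 8: c = realloc(c, 5) -> c = 0; heap: [0-4 ALLOC][5-16 FREE][17-24 ALLOC][25-35 FREE]
free(d): d = 17 -> block [17-24 ALLOC]; mark free, coalesce with adjacent free neighbors -> [0-4 ALLOC][5-35 FREE]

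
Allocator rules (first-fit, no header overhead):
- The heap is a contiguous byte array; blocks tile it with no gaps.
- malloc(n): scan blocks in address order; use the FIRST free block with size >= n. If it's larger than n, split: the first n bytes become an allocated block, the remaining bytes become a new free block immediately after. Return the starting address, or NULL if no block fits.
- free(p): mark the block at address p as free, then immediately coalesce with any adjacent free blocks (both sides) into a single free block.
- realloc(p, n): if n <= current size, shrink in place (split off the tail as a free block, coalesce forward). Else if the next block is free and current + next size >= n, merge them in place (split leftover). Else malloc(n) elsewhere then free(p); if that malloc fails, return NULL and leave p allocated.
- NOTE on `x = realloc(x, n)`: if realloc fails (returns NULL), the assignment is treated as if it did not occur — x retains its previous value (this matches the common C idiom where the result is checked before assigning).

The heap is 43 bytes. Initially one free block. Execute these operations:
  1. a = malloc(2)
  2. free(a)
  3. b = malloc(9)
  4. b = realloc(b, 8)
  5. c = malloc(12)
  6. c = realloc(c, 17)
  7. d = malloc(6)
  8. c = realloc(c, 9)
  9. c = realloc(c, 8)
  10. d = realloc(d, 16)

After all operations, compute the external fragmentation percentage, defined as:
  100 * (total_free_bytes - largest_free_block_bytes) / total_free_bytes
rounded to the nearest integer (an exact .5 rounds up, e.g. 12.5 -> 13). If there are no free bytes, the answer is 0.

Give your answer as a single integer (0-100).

Answer: 18

Derivation:
Op 1: a = malloc(2) -> a = 0; heap: [0-1 ALLOC][2-42 FREE]
Op 2: free(a) -> (freed a); heap: [0-42 FREE]
Op 3: b = malloc(9) -> b = 0; heap: [0-8 ALLOC][9-42 FREE]
Op 4: b = realloc(b, 8) -> b = 0; heap: [0-7 ALLOC][8-42 FREE]
Op 5: c = malloc(12) -> c = 8; heap: [0-7 ALLOC][8-19 ALLOC][20-42 FREE]
Op 6: c = realloc(c, 17) -> c = 8; heap: [0-7 ALLOC][8-24 ALLOC][25-42 FREE]
Op 7: d = malloc(6) -> d = 25; heap: [0-7 ALLOC][8-24 ALLOC][25-30 ALLOC][31-42 FREE]
Op 8: c = realloc(c, 9) -> c = 8; heap: [0-7 ALLOC][8-16 ALLOC][17-24 FREE][25-30 ALLOC][31-42 FREE]
Op 9: c = realloc(c, 8) -> c = 8; heap: [0-7 ALLOC][8-15 ALLOC][16-24 FREE][25-30 ALLOC][31-42 FREE]
Op 10: d = realloc(d, 16) -> d = 25; heap: [0-7 ALLOC][8-15 ALLOC][16-24 FREE][25-40 ALLOC][41-42 FREE]
Free blocks: [9 2] total_free=11 largest=9 -> 100*(11-9)/11 = 200/11 ≈ 18.182 -> rounds to 18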